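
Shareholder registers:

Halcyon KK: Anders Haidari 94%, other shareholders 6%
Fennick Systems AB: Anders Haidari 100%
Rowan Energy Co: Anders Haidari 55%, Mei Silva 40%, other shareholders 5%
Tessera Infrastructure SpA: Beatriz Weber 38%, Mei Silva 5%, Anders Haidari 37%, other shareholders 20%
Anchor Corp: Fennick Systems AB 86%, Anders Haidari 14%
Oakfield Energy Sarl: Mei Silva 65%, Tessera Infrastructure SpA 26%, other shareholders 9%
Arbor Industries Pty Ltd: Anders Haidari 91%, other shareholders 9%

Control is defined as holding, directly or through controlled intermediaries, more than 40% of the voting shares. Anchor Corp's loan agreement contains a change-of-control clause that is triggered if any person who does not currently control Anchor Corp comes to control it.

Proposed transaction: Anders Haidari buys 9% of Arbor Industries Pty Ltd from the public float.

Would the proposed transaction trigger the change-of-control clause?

The purchase changes only Anders's holdings, so Anders is the only person who could newly come to control Anchor.
Anders holds 100% of Fennick, so Anders controls Fennick.
Fennick and Anders together hold 86% + 14% = 100% of Anchor, so Anders controls Anchor.
So Anders already controls Anchor before the transaction.
After the purchase, Anders's direct stake in Arbor rises to 91% + 9% = 100%.
Anders controlled Anchor already, so this is not a new person acquiring control; every other person's position is unchanged or reduced.
No new person acquires control, so the clause is not triggered.

No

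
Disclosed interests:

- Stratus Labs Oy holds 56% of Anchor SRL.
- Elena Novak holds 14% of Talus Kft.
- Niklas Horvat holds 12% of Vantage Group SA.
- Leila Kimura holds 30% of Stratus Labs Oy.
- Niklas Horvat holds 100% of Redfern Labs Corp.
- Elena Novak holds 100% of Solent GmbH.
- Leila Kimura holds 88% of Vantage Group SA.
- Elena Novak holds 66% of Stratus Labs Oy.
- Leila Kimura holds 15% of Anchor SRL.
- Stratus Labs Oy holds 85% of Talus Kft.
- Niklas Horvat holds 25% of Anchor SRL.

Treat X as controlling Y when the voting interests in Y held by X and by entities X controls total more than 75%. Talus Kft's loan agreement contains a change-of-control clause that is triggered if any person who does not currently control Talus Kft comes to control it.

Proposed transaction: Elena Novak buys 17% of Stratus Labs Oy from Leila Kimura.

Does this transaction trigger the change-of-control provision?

The purchase adds only to Elena's holdings (Leila's stake shrinks), so Elena is the only person who could newly come to control Talus.
Elena holds 100% of Solent, so Elena controls Solent.
In Talus, Elena's side holds only 14%, not > 75%.
So before the transaction, Elena does not control Talus.
After the purchase, Elena's direct stake in Stratus rises to 66% + 17% = 83%, and Leila's stake falls to 13%.
Elena holds 83% of Stratus, so Elena controls Stratus.
Stratus and Elena together hold 85% + 14% = 99% of Talus, so Elena controls Talus.
Elena did not control Talus before and does after, so the clause is triggered.

Yes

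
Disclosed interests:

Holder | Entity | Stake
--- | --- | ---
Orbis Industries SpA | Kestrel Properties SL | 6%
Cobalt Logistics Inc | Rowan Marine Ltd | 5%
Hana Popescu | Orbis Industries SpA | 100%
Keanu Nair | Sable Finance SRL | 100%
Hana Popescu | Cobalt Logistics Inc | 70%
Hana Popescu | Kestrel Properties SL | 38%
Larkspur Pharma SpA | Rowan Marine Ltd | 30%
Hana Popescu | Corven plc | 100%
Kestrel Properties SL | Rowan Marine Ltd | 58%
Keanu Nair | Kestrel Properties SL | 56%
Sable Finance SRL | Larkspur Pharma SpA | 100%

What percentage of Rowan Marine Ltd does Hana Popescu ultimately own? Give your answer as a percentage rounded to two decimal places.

Hana reaches Rowan along 3 paths.
Via Kestrel: 38% × 58% = 22.04%.
Via Orbis → Kestrel: 100% × 6% × 58% = 3.48%.
Via Cobalt: 70% × 5% = 3.5%.
Total: 22.04% + 3.48% + 3.5% = 29.02%.

29.02%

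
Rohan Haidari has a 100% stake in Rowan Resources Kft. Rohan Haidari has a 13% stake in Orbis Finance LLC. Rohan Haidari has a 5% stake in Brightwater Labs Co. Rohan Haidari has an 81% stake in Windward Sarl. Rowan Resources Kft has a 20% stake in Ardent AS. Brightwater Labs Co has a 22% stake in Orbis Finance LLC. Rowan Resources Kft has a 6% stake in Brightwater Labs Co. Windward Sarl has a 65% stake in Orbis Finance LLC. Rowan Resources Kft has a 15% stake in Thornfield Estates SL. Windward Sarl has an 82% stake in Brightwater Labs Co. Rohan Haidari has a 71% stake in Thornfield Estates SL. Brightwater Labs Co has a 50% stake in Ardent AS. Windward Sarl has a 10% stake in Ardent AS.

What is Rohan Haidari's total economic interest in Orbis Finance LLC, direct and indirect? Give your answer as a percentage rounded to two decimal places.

82.68%

Rohan reaches Orbis along 5 paths.
Via Brightwater: 5% × 22% = 1.1%.
Via Rowan → Brightwater: 100% × 6% × 22% = 1.32%.
Via Windward → Brightwater: 81% × 82% × 22% = 14.6124%.
Direct stake: 13% = 13%.
Via Windward: 81% × 65% = 52.65%.
Total: 1.1% + 1.32% + 14.6124% + 13% + 52.65% = 82.6824%.
Rounded: 82.68%.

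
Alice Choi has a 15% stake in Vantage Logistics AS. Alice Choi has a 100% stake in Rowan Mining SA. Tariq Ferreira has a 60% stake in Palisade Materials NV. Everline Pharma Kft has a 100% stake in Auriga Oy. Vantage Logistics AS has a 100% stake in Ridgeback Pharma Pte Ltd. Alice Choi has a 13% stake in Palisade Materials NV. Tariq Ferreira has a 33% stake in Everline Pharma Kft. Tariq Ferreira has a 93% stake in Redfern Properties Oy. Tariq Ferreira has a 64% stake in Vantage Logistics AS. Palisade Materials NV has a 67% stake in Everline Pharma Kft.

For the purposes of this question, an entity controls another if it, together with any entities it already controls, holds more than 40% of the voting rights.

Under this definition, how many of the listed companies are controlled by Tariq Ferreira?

6

Tariq holds 60% of Palisade, so Tariq controls Palisade.
Tariq holds 64% of Vantage, so Tariq controls Vantage.
Palisade and Tariq together hold 67% + 33% = 100% of Everline, so Tariq controls Everline.
Vantage holds 100% of Ridgeback, so Tariq controls Ridgeback.
Tariq holds 93% of Redfern, so Tariq controls Redfern.
Everline holds 100% of Auriga, so Tariq controls Auriga.
No other company's threshold is met.
Tariq controls 6 companies.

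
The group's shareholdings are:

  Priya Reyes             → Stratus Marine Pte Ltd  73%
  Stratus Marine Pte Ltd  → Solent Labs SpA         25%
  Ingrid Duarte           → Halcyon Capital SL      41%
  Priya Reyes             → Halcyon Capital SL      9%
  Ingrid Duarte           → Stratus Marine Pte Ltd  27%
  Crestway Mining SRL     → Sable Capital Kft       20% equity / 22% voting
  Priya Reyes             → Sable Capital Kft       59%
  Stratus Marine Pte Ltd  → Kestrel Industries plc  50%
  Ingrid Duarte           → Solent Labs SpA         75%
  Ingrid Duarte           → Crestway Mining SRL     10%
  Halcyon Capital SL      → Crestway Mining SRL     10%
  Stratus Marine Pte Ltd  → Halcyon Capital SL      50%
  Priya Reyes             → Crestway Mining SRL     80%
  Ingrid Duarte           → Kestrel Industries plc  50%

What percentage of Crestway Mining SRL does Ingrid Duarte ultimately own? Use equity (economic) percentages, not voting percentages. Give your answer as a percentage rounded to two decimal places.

15.45%

Ingrid reaches Crestway along 3 paths.
Via Halcyon: 41% × 10% = 4.1%.
Via Stratus → Halcyon: 27% × 50% × 10% = 1.35%.
Direct stake: 10% = 10%.
Total: 4.1% + 1.35% + 10% = 15.45%.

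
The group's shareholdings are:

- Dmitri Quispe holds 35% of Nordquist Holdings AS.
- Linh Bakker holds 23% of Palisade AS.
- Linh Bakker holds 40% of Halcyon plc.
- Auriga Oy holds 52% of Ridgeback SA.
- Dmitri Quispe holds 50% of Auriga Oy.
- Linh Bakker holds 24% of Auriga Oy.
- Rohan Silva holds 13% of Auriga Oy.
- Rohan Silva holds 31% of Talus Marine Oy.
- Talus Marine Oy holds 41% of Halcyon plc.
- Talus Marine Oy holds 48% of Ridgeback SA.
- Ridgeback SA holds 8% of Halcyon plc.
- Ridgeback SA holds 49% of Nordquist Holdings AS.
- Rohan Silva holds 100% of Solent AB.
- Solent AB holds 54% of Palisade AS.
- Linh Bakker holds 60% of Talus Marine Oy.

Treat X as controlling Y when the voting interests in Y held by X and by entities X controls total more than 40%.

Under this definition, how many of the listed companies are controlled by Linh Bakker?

4

Linh holds 60% of Talus, so Linh controls Talus.
Talus holds 48% of Ridgeback, so Linh controls Ridgeback.
Talus and Linh and Ridgeback together hold 41% + 40% + 8% = 89% of Halcyon, so Linh controls Halcyon.
Ridgeback holds 49% of Nordquist, so Linh controls Nordquist.
No other company's threshold is met.
Linh controls 4 companies.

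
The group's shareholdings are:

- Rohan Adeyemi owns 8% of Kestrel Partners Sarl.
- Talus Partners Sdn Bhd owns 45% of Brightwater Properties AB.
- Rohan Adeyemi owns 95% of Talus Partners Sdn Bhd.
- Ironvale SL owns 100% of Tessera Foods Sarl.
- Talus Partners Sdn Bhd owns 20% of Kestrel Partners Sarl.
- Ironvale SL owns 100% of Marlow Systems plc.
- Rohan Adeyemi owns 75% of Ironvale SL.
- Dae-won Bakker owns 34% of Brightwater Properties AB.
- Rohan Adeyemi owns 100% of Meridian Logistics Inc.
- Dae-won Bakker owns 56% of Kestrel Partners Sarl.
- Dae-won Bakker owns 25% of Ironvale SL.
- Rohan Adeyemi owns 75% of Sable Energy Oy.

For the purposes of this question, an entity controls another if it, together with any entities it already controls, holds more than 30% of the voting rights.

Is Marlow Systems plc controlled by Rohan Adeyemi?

Yes

Rohan holds 75% of Ironvale, so Rohan controls Ironvale.
Ironvale holds 100% of Marlow, so Rohan controls Marlow.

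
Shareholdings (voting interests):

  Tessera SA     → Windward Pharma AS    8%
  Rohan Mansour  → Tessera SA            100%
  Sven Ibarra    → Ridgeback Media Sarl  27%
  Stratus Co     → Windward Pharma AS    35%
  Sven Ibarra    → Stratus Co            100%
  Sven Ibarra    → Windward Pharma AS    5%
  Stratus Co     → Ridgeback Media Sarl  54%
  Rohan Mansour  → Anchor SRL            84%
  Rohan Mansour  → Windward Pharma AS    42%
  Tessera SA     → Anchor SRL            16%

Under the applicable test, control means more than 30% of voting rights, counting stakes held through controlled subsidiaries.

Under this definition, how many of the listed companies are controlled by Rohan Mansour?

Rohan holds 100% of Tessera, so Rohan controls Tessera.
Tessera and Rohan together hold 8% + 42% = 50% of Windward, so Rohan controls Windward.
Tessera and Rohan together hold 16% + 84% = 100% of Anchor, so Rohan controls Anchor.
No other company's threshold is met.
Rohan controls 3 companies.

3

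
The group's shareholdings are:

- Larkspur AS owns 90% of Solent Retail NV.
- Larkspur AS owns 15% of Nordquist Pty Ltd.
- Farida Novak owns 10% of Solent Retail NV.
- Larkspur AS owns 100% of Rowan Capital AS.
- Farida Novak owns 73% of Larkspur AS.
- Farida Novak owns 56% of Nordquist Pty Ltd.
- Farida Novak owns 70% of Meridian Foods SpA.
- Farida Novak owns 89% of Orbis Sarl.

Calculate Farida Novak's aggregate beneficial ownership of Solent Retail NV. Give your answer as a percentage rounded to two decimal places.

Farida reaches Solent along 2 paths.
Direct stake: 10% = 10%.
Via Larkspur: 73% × 90% = 65.7%.
Total: 10% + 65.7% = 75.7%.
Rounded: 75.70%.

75.70%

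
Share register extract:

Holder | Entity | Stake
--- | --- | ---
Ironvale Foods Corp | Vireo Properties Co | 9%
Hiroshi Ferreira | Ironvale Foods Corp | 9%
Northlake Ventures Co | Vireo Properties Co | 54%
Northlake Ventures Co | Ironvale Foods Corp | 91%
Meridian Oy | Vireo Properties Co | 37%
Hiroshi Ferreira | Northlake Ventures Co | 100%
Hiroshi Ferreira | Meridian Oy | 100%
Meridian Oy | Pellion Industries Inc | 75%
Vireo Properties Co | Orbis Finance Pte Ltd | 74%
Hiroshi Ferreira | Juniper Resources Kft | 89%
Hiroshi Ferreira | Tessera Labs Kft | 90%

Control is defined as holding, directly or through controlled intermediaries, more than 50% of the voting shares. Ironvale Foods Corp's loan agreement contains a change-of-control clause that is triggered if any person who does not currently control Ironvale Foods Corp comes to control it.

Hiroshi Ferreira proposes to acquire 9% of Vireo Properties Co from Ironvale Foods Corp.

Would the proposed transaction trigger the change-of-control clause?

The purchase adds only to Hiroshi's holdings (Ironvale's stake shrinks), so Hiroshi is the only person who could newly come to control Ironvale.
Hiroshi holds 100% of Northlake, so Hiroshi controls Northlake.
Hiroshi and Northlake together hold 9% + 91% = 100% of Ironvale, so Hiroshi controls Ironvale.
So Hiroshi already controls Ironvale before the transaction.
After the purchase, Hiroshi holds 9% of Vireo directly, and Ironvale's stake falls to 0%.
Hiroshi controlled Ironvale already, so this is not a new person acquiring control; every other person's position is unchanged or reduced.
No new person acquires control, so the clause is not triggered.

No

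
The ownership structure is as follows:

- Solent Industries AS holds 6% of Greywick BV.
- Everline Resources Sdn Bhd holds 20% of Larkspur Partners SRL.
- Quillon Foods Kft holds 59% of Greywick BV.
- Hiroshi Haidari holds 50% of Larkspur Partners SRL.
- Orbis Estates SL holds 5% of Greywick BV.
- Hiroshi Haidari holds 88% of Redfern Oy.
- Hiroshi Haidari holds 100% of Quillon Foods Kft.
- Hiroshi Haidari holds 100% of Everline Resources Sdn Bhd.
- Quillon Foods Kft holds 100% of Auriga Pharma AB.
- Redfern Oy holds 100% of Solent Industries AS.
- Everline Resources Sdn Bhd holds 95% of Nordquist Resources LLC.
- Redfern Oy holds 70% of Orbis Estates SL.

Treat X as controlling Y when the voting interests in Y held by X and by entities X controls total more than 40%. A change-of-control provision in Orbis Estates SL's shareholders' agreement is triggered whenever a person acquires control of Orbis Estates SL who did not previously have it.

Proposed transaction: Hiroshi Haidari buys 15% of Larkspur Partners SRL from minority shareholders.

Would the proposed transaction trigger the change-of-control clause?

The purchase changes only Hiroshi's holdings, so Hiroshi is the only person who could newly come to control Orbis.
Hiroshi holds 88% of Redfern, so Hiroshi controls Redfern.
Redfern holds 70% of Orbis, so Hiroshi controls Orbis.
So Hiroshi already controls Orbis before the transaction.
After the purchase, Hiroshi's direct stake in Larkspur rises to 50% + 15% = 65%.
Hiroshi controlled Orbis already, so this is not a new person acquiring control; every other person's position is unchanged or reduced.
No new person acquires control, so the clause is not triggered.

No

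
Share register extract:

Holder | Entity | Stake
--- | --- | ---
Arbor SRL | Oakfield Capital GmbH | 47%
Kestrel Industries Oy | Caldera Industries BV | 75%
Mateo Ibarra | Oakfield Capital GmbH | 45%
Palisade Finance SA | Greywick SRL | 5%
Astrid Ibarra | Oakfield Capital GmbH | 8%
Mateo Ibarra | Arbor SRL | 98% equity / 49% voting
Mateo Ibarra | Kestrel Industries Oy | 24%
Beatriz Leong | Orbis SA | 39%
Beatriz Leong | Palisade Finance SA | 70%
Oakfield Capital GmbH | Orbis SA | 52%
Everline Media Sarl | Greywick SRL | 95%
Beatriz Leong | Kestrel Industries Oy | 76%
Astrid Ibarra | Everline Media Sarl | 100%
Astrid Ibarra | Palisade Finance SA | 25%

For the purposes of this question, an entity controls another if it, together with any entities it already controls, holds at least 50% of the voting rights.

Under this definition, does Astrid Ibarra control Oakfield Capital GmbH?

Astrid holds 100% of Everline, so Astrid controls Everline.
Everline holds 95% of Greywick, so Astrid controls Greywick.
In Oakfield, Astrid's side holds only 8%, not ≥ 50%.
So Astrid does not control Oakfield.

No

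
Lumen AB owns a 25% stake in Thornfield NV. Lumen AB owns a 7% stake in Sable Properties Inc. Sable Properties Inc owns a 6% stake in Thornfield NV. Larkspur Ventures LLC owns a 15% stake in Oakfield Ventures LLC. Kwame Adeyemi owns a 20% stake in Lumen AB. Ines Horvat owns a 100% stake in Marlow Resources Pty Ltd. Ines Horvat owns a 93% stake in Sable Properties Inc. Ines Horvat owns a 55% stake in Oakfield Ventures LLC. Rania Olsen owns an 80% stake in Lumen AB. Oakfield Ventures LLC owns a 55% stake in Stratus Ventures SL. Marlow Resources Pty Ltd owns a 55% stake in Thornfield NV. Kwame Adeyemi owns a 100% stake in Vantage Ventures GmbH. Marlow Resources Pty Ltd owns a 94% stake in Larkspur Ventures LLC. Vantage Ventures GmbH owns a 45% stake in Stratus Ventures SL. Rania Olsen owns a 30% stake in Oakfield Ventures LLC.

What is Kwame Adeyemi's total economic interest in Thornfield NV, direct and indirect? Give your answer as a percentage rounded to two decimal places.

5.08%

Kwame reaches Thornfield along 2 paths.
Via Lumen → Sable: 20% × 7% × 6% = 0.084%.
Via Lumen: 20% × 25% = 5%.
Total: 0.084% + 5% = 5.084%.
Rounded: 5.08%.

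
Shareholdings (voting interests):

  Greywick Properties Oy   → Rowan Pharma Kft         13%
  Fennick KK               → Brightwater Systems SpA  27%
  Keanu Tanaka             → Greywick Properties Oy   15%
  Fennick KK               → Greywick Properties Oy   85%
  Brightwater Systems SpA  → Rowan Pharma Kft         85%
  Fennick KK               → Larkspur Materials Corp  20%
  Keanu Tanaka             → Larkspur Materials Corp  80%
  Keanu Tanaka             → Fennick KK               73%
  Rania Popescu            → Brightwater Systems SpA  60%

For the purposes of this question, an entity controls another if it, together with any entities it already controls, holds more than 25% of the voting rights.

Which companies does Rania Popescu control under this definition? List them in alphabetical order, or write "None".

Rania holds 60% of Brightwater, so Rania controls Brightwater.
Brightwater holds 85% of Rowan, so Rania controls Rowan.
No other company's threshold is met.

Brightwater Systems SpA, Rowan Pharma Kft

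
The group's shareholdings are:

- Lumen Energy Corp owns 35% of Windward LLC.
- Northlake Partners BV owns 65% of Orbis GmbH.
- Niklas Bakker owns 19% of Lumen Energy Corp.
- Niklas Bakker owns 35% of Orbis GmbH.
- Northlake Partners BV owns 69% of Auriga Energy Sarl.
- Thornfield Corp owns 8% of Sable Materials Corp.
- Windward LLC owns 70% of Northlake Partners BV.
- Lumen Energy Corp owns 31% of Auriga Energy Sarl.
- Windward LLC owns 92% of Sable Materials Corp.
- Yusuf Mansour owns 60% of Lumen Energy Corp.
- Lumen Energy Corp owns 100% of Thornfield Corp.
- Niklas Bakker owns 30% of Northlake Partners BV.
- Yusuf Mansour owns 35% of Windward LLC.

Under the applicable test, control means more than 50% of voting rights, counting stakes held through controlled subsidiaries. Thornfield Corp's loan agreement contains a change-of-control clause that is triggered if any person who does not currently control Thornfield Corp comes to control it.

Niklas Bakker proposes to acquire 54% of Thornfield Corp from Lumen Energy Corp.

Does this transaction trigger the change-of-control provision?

The purchase adds only to Niklas's holdings (Lumen's stake shrinks), so Niklas is the only person who could newly come to control Thornfield.
Niklas's largest direct stake is 35% in Orbis, which does not meet the threshold, so Niklas controls no company.
Neither Niklas nor any entity Niklas controls holds any voting interest in Thornfield.
So before the transaction, Niklas does not control Thornfield.
After the purchase, Niklas holds 54% of Thornfield directly, and Lumen's stake falls to 46%.
Niklas holds 54% of Thornfield, so Niklas controls Thornfield.
Niklas did not control Thornfield before and does after, so the clause is triggered.

Yes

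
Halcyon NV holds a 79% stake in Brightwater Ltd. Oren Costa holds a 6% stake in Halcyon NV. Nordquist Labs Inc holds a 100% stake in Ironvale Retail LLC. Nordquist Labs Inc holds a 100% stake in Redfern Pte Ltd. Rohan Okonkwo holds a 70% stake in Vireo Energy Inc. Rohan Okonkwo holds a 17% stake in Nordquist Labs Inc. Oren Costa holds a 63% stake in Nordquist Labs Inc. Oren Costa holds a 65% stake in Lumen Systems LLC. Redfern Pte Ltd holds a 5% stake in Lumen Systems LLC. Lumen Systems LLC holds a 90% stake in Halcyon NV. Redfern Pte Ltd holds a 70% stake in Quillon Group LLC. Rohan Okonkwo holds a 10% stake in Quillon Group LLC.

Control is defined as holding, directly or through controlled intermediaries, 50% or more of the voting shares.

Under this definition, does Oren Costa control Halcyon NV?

Yes

Oren holds 63% of Nordquist, so Oren controls Nordquist.
Nordquist holds 100% of Redfern, so Oren controls Redfern.
Redfern and Oren together hold 5% + 65% = 70% of Lumen, so Oren controls Lumen.
Lumen and Oren together hold 90% + 6% = 96% of Halcyon, so Oren controls Halcyon.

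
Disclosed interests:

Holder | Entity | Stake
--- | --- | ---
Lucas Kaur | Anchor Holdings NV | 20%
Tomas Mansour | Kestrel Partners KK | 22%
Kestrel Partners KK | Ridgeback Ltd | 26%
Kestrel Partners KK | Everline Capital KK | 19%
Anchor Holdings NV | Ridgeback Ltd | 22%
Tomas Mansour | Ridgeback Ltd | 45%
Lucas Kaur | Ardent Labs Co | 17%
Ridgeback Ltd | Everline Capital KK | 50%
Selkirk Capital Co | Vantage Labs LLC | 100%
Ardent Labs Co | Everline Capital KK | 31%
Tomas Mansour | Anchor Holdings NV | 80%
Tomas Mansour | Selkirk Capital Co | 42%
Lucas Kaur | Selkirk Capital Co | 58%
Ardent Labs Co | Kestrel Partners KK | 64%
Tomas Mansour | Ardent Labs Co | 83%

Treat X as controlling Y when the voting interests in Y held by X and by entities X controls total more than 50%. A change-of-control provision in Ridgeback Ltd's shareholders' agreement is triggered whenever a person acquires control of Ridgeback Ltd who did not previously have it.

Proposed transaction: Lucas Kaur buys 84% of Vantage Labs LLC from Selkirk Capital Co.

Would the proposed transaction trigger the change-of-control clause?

The purchase adds only to Lucas's holdings (Selkirk's stake shrinks), so Lucas is the only person who could newly come to control Ridgeback.
Lucas holds 58% of Selkirk, so Lucas controls Selkirk.
Selkirk holds 100% of Vantage, so Lucas controls Vantage.
Neither Lucas nor any entity Lucas controls holds any voting interest in Ridgeback.
So before the transaction, Lucas does not control Ridgeback.
After the purchase, Lucas holds 84% of Vantage directly, and Selkirk's stake falls to 16%.
Selkirk and Lucas together hold 16% + 84% = 100% of Vantage, so Lucas controls Vantage.
After the transaction, neither Lucas nor any entity Lucas controls holds a voting interest in Ridgeback, so Lucas still does not control it.
No new person acquires control, so the clause is not triggered.

No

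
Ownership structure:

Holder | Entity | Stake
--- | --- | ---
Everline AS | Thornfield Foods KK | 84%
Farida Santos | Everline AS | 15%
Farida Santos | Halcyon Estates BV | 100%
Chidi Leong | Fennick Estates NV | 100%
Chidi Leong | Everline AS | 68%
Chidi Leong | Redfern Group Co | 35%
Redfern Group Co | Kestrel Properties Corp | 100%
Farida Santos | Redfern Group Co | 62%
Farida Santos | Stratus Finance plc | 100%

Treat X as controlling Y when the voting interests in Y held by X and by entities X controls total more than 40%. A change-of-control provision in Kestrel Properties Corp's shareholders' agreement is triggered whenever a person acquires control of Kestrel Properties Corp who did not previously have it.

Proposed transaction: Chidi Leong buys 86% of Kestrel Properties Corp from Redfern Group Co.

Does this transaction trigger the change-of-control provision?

Yes

The purchase adds only to Chidi's holdings (Redfern's stake shrinks), so Chidi is the only person who could newly come to control Kestrel.
Chidi holds 68% of Everline, so Chidi controls Everline.
Chidi holds 100% of Fennick, so Chidi controls Fennick.
Everline holds 84% of Thornfield, so Chidi controls Thornfield.
Neither Chidi nor any entity Chidi controls holds any voting interest in Kestrel.
So before the transaction, Chidi does not control Kestrel.
After the purchase, Chidi holds 86% of Kestrel directly, and Redfern's stake falls to 14%.
Chidi holds 86% of Kestrel, so Chidi controls Kestrel.
Chidi did not control Kestrel before and does after, so the clause is triggered.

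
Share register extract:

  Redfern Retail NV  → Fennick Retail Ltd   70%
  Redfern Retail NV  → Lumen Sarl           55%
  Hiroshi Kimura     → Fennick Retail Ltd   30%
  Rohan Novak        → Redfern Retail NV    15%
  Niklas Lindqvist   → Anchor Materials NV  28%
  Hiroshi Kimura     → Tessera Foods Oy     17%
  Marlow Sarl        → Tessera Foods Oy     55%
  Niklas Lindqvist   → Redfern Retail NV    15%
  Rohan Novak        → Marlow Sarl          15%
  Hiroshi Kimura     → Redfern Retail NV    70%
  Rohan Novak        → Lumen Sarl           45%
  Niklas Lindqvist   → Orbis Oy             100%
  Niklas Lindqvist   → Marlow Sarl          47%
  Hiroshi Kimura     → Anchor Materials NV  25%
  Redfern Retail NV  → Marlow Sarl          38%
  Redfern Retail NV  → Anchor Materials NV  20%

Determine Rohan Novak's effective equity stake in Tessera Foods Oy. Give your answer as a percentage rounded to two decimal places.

11.39%

Rohan reaches Tessera along 2 paths.
Via Marlow: 15% × 55% = 8.25%.
Via Redfern → Marlow: 15% × 38% × 55% = 3.135%.
Total: 8.25% + 3.135% = 11.385%.
Rounded: 11.39%.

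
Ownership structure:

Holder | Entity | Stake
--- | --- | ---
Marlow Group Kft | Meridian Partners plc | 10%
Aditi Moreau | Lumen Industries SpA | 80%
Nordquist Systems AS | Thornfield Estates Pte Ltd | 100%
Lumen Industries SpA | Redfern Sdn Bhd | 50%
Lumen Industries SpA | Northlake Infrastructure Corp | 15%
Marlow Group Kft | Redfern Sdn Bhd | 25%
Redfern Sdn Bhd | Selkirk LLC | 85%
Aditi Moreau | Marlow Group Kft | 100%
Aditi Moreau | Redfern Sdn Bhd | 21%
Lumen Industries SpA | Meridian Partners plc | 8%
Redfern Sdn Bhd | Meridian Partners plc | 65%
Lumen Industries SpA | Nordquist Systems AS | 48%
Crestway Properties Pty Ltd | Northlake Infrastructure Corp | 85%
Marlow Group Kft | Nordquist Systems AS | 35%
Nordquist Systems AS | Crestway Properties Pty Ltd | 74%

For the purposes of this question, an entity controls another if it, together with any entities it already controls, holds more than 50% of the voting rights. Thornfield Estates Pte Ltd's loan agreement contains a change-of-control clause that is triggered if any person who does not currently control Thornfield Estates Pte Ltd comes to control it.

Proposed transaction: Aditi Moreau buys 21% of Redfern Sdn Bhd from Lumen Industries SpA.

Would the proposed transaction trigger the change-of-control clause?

The purchase adds only to Aditi's holdings (Lumen's stake shrinks), so Aditi is the only person who could newly come to control Thornfield.
Aditi holds 100% of Marlow, so Aditi controls Marlow.
Aditi holds 80% of Lumen, so Aditi controls Lumen.
Marlow and Lumen together hold 35% + 48% = 83% of Nordquist, so Aditi controls Nordquist.
Nordquist holds 100% of Thornfield, so Aditi controls Thornfield.
So Aditi already controls Thornfield before the transaction.
After the purchase, Aditi's direct stake in Redfern rises to 21% + 21% = 42%, and Lumen's stake falls to 29%.
Aditi controlled Thornfield already, so this is not a new person acquiring control; every other person's position is unchanged or reduced.
No new person acquires control, so the clause is not triggered.

No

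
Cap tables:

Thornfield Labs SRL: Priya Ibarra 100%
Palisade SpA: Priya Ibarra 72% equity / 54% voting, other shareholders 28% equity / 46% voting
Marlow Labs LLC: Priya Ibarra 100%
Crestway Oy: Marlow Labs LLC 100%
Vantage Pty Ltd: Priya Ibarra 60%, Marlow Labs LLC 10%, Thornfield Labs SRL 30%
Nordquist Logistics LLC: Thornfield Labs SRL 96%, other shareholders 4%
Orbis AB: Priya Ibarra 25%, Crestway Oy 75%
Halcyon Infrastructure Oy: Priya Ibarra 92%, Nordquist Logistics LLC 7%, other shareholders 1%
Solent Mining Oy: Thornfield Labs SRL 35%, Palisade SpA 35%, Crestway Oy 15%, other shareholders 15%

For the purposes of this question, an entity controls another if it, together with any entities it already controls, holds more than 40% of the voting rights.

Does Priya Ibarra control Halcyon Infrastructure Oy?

Priya holds 100% of Thornfield, so Priya controls Thornfield.
Thornfield holds 96% of Nordquist, so Priya controls Nordquist.
Priya and Nordquist together hold 92% + 7% = 99% of Halcyon, so Priya controls Halcyon.

Yes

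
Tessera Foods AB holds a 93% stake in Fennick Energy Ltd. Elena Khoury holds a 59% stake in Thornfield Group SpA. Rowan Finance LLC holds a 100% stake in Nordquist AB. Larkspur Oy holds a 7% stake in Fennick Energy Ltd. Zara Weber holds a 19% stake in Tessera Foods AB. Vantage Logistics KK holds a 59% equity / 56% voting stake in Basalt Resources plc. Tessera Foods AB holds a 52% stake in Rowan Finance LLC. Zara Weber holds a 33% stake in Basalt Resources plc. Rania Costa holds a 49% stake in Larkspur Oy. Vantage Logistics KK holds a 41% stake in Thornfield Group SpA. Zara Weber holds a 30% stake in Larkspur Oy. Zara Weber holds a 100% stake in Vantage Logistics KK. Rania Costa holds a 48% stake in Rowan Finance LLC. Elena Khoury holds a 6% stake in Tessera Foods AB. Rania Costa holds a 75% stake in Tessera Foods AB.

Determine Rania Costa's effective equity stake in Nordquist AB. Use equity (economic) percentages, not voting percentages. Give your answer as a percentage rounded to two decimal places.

87.00%

Rania reaches Nordquist along 2 paths.
Via Rowan: 48% × 100% = 48%.
Via Tessera → Rowan: 75% × 52% × 100% = 39%.
Total: 48% + 39% = 87%.
Rounded: 87.00%.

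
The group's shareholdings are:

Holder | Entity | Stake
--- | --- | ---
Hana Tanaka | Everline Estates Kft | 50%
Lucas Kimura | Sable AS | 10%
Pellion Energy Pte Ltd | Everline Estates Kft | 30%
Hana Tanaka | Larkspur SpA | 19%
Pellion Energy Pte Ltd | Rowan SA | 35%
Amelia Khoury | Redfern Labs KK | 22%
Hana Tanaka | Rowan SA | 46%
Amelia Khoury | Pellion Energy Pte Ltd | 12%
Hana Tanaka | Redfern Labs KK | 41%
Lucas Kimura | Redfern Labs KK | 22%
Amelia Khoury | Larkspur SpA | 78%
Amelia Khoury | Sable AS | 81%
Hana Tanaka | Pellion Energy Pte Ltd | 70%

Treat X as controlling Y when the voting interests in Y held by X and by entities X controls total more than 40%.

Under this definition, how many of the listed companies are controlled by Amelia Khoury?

Amelia holds 81% of Sable, so Amelia controls Sable.
Amelia holds 78% of Larkspur, so Amelia controls Larkspur.
No other company's threshold is met.
Amelia controls 2 companies.

2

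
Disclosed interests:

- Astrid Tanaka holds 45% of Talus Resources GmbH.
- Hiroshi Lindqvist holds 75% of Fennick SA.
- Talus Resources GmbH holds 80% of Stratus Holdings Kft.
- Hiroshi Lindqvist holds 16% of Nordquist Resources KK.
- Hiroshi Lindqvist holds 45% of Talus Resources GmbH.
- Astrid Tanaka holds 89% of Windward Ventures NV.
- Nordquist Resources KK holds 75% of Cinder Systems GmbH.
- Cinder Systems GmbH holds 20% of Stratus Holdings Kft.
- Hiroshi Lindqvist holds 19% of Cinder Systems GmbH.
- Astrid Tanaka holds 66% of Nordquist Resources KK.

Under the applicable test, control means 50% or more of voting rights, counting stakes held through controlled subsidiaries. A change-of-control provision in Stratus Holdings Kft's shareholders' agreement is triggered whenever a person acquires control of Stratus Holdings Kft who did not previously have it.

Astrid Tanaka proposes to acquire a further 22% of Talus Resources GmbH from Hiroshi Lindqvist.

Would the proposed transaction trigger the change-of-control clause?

Yes

The purchase adds only to Astrid's holdings (Hiroshi's stake shrinks), so Astrid is the only person who could newly come to control Stratus.
Astrid holds 66% of Nordquist, so Astrid controls Nordquist.
Astrid holds 89% of Windward, so Astrid controls Windward.
Nordquist holds 75% of Cinder, so Astrid controls Cinder.
In Stratus, Astrid's side holds only 20%, not ≥ 50%.
So before the transaction, Astrid does not control Stratus.
After the purchase, Astrid's direct stake in Talus rises to 45% + 22% = 67%, and Hiroshi's stake falls to 23%.
Astrid holds 67% of Talus, so Astrid controls Talus.
Talus and Cinder together hold 80% + 20% = 100% of Stratus, so Astrid controls Stratus.
Astrid did not control Stratus before and does after, so the clause is triggered.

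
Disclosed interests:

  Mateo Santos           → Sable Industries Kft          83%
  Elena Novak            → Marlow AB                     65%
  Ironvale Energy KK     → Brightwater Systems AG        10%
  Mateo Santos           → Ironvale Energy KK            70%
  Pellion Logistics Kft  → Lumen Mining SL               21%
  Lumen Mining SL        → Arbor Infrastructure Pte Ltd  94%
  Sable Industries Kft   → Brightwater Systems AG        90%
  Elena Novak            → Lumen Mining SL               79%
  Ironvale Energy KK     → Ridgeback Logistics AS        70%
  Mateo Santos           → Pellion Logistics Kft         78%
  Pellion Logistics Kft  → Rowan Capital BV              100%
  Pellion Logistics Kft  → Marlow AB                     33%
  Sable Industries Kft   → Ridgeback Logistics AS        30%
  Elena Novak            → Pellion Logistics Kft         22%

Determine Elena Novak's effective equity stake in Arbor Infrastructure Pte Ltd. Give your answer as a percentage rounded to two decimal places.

78.60%

Elena reaches Arbor along 2 paths.
Via Pellion → Lumen: 22% × 21% × 94% = 4.3428%.
Via Lumen: 79% × 94% = 74.26%.
Total: 4.3428% + 74.26% = 78.6028%.
Rounded: 78.60%.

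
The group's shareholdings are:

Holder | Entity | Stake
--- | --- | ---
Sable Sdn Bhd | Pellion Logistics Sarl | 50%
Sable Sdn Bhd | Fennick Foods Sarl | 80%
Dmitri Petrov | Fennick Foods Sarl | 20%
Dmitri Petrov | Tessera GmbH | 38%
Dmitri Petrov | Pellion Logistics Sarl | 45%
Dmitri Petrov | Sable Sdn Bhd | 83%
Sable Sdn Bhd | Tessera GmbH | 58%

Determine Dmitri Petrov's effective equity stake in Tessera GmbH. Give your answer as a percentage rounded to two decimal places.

Dmitri reaches Tessera along 2 paths.
Direct stake: 38% = 38%.
Via Sable: 83% × 58% = 48.14%.
Total: 38% + 48.14% = 86.14%.

86.14%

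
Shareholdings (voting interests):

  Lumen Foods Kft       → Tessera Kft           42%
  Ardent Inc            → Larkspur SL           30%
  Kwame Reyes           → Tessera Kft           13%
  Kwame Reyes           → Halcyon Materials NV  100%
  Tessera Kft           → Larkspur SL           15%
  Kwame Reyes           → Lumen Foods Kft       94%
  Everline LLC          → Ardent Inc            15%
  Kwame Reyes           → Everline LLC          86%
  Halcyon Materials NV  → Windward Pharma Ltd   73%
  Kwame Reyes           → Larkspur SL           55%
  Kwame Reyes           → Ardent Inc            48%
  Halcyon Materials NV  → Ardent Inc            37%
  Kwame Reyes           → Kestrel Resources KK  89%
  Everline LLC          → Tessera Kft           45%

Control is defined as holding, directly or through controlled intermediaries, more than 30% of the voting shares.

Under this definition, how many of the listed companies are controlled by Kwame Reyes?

Kwame holds 94% of Lumen, so Kwame controls Lumen.
Kwame holds 100% of Halcyon, so Kwame controls Halcyon.
Kwame holds 86% of Everline, so Kwame controls Everline.
Halcyon and Everline and Kwame together hold 37% + 15% + 48% = 100% of Ardent, so Kwame controls Ardent.
Everline and Kwame and Lumen together hold 45% + 13% + 42% = 100% of Tessera, so Kwame controls Tessera.
Halcyon holds 73% of Windward, so Kwame controls Windward.
Tessera and Kwame and Ardent together hold 15% + 55% + 30% = 100% of Larkspur, so Kwame controls Larkspur.
Kwame holds 89% of Kestrel, so Kwame controls Kestrel.
Kwame controls 8 companies.

8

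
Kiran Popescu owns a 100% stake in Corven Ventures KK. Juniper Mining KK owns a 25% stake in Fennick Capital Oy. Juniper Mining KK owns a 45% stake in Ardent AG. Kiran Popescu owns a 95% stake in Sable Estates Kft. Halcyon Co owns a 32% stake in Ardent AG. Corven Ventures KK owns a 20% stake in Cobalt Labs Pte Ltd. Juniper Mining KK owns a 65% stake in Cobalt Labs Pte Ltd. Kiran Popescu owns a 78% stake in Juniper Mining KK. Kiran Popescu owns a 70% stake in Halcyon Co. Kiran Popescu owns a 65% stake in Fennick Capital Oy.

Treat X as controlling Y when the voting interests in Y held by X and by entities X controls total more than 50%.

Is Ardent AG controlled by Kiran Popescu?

Kiran holds 78% of Juniper, so Kiran controls Juniper.
Kiran holds 70% of Halcyon, so Kiran controls Halcyon.
Halcyon and Juniper together hold 32% + 45% = 77% of Ardent, so Kiran controls Ardent.

Yes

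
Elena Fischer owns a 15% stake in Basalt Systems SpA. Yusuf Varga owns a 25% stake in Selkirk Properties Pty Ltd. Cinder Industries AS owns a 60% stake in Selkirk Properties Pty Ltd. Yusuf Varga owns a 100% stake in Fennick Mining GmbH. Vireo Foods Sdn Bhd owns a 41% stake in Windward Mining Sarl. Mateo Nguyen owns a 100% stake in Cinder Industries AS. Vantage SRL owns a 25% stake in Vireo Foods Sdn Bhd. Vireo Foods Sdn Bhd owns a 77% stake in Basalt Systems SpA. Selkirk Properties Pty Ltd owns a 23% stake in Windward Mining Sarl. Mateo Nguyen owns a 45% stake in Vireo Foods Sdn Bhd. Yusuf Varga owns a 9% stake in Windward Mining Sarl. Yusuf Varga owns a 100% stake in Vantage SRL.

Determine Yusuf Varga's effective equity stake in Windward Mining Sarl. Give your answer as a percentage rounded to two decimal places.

25.00%

Yusuf reaches Windward along 3 paths.
Direct stake: 9% = 9%.
Via Vantage → Vireo: 100% × 25% × 41% = 10.25%.
Via Selkirk: 25% × 23% = 5.75%.
Total: 9% + 10.25% + 5.75% = 25%.
Rounded: 25.00%.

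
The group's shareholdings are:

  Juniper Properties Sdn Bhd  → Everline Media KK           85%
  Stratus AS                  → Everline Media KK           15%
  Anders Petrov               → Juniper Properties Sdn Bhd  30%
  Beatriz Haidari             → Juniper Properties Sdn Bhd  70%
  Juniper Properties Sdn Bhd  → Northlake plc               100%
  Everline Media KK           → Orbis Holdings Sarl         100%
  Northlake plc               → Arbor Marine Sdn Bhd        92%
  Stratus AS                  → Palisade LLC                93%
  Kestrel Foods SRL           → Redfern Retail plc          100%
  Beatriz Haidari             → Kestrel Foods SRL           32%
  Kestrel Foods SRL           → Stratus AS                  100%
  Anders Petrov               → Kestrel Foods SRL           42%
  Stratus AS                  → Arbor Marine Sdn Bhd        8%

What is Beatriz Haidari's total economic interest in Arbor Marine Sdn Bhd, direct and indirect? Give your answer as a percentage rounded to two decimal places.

Beatriz reaches Arbor along 2 paths.
Via Juniper → Northlake: 70% × 100% × 92% = 64.4%.
Via Kestrel → Stratus: 32% × 100% × 8% = 2.56%.
Total: 64.4% + 2.56% = 66.96%.

66.96%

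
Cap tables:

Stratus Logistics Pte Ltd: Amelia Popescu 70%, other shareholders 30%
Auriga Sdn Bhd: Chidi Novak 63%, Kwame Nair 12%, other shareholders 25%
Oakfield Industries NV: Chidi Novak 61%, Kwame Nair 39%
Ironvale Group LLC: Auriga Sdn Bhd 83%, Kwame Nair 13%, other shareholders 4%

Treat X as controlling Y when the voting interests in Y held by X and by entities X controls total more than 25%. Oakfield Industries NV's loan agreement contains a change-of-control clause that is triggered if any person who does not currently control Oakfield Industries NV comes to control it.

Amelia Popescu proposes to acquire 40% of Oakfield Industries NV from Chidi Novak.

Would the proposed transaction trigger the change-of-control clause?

The purchase adds only to Amelia's holdings (Chidi's stake shrinks), so Amelia is the only person who could newly come to control Oakfield.
Amelia holds 70% of Stratus, so Amelia controls Stratus.
Neither Amelia nor any entity Amelia controls holds any voting interest in Oakfield.
So before the transaction, Amelia does not control Oakfield.
After the purchase, Amelia holds 40% of Oakfield directly, and Chidi's stake falls to 21%.
Amelia holds 40% of Oakfield, so Amelia controls Oakfield.
Amelia did not control Oakfield before and does after, so the clause is triggered.

Yes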